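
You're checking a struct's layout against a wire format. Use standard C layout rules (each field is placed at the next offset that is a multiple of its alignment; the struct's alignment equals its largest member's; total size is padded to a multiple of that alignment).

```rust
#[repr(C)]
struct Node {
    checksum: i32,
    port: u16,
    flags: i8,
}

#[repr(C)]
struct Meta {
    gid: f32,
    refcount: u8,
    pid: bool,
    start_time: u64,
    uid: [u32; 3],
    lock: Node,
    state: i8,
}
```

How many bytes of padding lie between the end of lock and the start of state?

Node: 0..4  checksum  (4B, 4-aligned); 4..6  port  (2B, 2-aligned); 6..7  flags  (1B, 1-aligned); 7..8  -- tail padding (1B); sizeof = 8, alignof = 4
0..4  gid  (4B, 4-aligned)
4..5  refcount  (1B, 1-aligned)
5..6  pid  (1B, 1-aligned)
6..8  -- padding (2B)
8..16  start_time  (8B, 8-aligned)
16..28  uid  (12B, 4-aligned)
28..36  lock  (8B, 4-aligned)
36..37  state  (1B, 1-aligned)

0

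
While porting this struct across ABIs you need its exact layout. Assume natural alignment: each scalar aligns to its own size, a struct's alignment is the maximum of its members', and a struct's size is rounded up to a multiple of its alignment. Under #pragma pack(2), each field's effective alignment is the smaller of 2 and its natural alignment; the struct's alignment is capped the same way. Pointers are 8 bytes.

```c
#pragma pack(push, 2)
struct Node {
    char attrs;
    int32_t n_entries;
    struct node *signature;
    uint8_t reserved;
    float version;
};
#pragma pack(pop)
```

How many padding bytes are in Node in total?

2

0..1  attrs  (1B, 1-aligned)
1..2  -- padding (1B)
2..6  n_entries  (4B, 2-aligned)
6..14  signature  (8B, 2-aligned)
14..15  reserved  (1B, 1-aligned)
15..16  -- padding (1B)
16..20  version  (4B, 2-aligned)
sizeof = 20, alignof = 2
data bytes 18, size 20 → padding 2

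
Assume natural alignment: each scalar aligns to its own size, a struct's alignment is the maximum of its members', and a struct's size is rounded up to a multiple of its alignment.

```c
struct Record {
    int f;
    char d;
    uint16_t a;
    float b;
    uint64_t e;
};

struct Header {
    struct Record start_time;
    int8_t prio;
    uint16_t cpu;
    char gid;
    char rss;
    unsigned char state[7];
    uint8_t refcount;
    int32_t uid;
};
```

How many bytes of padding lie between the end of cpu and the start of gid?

Record: 0..4  f  (4B, 4-aligned); 4..5  d  (1B, 1-aligned); 5..6  -- padding (1B); 6..8  a  (2B, 2-aligned); 8..12  b  (4B, 4-aligned); 12..16  -- padding (4B); 16..24  e  (8B, 8-aligned); sizeof = 24, alignof = 8
0..24  start_time  (24B, 8-aligned)
24..25  prio  (1B, 1-aligned)
25..26  -- padding (1B)
26..28  cpu  (2B, 2-aligned)
28..29  gid  (1B, 1-aligned)

0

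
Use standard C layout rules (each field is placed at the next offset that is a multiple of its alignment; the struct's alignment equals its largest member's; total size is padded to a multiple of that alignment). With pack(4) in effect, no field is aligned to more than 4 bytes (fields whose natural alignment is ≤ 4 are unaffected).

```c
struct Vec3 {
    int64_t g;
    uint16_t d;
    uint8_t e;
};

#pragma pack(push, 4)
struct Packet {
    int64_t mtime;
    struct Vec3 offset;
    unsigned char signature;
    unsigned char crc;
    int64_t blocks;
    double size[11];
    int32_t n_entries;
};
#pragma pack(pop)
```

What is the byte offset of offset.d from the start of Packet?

Vec3: 0..8  g  (8B, 8-aligned); 8..10  d  (2B, 2-aligned); 10..11  e  (1B, 1-aligned); 11..16  -- tail padding (5B); sizeof = 16, alignof = 8
0..8  mtime  (8B, 4-aligned)
8..24  offset  (16B, 4-aligned)
within Vec3: d at 8
8 + 8 = 16

16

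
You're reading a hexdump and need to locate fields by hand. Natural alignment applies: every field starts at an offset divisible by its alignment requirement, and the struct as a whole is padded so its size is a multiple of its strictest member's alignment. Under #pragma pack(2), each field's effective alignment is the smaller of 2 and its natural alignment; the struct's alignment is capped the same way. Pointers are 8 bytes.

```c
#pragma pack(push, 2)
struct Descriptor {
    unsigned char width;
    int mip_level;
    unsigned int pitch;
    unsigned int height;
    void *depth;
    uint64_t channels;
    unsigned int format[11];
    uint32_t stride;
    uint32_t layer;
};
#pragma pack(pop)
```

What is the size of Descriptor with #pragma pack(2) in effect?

82

width at 0 (size 1, align 1) → ends 1
pad 1 to align 2 for mip_level
mip_level at 2 (size 4, align 2) → ends 6
pitch at 6 (size 4, align 2) → ends 10
height at 10 (size 4, align 2) → ends 14
depth at 14 (size 8, align 2) → ends 22
channels at 22 (size 8, align 2) → ends 30
format at 30 (size 44, align 2) → ends 74
stride at 74 (size 4, align 2) → ends 78
layer at 78 (size 4, align 2) → ends 82
total 82 bytes, alignment 2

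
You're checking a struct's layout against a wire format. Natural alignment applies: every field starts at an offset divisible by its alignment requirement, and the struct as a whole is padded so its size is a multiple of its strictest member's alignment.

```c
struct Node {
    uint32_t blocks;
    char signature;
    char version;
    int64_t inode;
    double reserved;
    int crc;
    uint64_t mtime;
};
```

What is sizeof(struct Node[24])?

960

0..4  blocks  (4B, 4-aligned)
4..5  signature  (1B, 1-aligned)
5..6  version  (1B, 1-aligned)
6..8  -- padding (2B)
8..16  inode  (8B, 8-aligned)
16..24  reserved  (8B, 8-aligned)
24..28  crc  (4B, 4-aligned)
28..32  -- padding (4B)
32..40  mtime  (8B, 8-aligned)
sizeof = 40, alignof = 8
array of 24: 24 × 40 = 960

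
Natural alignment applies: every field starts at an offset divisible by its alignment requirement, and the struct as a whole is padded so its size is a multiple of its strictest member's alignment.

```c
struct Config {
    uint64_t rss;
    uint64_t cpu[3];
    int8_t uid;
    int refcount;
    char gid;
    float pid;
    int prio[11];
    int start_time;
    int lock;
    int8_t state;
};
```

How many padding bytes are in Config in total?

9

@0: rss [8B, align 8] → 8
@8: cpu [24B, align 8] → 32
@32: uid [1B, align 1] → 33
+3 pad (align 4)
@36: refcount [4B, align 4] → 40
@40: gid [1B, align 1] → 41
+3 pad (align 4)
@44: pid [4B, align 4] → 48
@48: prio [44B, align 4] → 92
@92: start_time [4B, align 4] → 96
@96: lock [4B, align 4] → 100
@100: state [1B, align 1] → 101
+3 tail pad (align 8)
size 104, align 8
data bytes 95, size 104 → padding 9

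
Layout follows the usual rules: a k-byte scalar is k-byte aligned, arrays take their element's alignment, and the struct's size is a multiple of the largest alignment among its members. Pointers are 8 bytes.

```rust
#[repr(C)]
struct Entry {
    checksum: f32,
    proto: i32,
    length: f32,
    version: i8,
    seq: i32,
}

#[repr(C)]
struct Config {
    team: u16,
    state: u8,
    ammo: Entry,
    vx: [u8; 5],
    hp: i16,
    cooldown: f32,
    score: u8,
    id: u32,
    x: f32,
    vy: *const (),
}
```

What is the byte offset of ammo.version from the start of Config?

16

Entry: @0: checksum [4B, align 4] → 4; @4: proto [4B, align 4] → 8; @8: length [4B, align 4] → 12; @12: version [1B, align 1] → 13; +3 pad (align 4); @16: seq [4B, align 4] → 20; size 20, align 4
@0: team [2B, align 2] → 2
@2: state [1B, align 1] → 3
+1 pad (align 4)
@4: ammo [20B, align 4] → 24
within Entry: version at 12
4 + 12 = 16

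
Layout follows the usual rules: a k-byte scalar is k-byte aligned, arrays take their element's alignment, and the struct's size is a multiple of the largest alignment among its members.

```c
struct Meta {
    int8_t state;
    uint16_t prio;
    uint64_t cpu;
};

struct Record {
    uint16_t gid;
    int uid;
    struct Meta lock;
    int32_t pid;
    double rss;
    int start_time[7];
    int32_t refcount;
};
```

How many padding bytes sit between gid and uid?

2

Meta: @0: state [1B, align 1] → 1; +1 pad (align 2); @2: prio [2B, align 2] → 4; +4 pad (align 8); @8: cpu [8B, align 8] → 16; size 16, align 8
@0: gid [2B, align 2] → 2
+2 pad (align 4)
@4: uid [4B, align 4] → 8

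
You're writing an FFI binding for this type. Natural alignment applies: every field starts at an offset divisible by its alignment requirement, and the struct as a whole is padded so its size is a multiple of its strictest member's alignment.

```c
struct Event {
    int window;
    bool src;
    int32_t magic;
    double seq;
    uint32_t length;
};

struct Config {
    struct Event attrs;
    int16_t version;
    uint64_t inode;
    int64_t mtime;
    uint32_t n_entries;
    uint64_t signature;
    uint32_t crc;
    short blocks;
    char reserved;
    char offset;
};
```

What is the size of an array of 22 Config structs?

1760

Event: @0: window [4B, align 4] → 4; @4: src [1B, align 1] → 5; +3 pad (align 4); @8: magic [4B, align 4] → 12; +4 pad (align 8); @16: seq [8B, align 8] → 24; @24: length [4B, align 4] → 28; +4 tail pad (align 8); size 32, align 8
@0: attrs [32B, align 8] → 32
@32: version [2B, align 2] → 34
+6 pad (align 8)
@40: inode [8B, align 8] → 48
@48: mtime [8B, align 8] → 56
@56: n_entries [4B, align 4] → 60
+4 pad (align 8)
@64: signature [8B, align 8] → 72
@72: crc [4B, align 4] → 76
@76: blocks [2B, align 2] → 78
@78: reserved [1B, align 1] → 79
@79: offset [1B, align 1] → 80
size 80, align 8
array of 22: 22 × 80 = 1760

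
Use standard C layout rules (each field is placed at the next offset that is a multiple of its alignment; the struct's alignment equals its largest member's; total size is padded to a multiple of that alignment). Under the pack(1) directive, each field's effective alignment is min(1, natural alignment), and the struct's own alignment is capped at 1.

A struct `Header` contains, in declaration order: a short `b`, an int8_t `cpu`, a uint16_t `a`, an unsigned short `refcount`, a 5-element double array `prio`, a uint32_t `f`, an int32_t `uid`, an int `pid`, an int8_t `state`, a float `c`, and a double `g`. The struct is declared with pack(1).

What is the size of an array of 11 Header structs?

@0: b [2B, align 1] → 2
@2: cpu [1B, align 1] → 3
@3: a [2B, align 1] → 5
@5: refcount [2B, align 1] → 7
@7: prio [40B, align 1] → 47
@47: f [4B, align 1] → 51
@51: uid [4B, align 1] → 55
@55: pid [4B, align 1] → 59
@59: state [1B, align 1] → 60
@60: c [4B, align 1] → 64
@64: g [8B, align 1] → 72
size 72, align 1
array of 11: 11 × 72 = 792

792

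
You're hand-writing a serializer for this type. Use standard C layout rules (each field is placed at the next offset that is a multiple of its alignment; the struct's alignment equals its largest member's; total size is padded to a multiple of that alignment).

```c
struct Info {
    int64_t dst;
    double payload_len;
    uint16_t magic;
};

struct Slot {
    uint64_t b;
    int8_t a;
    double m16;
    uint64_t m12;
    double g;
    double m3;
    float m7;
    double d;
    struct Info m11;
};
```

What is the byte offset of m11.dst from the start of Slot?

Info: @0: dst [8B, align 8] → 8; @8: payload_len [8B, align 8] → 16; @16: magic [2B, align 2] → 18; +6 tail pad (align 8); size 24, align 8
@0: b [8B, align 8] → 8
@8: a [1B, align 1] → 9
+7 pad (align 8)
@16: m16 [8B, align 8] → 24
@24: m12 [8B, align 8] → 32
@32: g [8B, align 8] → 40
@40: m3 [8B, align 8] → 48
@48: m7 [4B, align 4] → 52
+4 pad (align 8)
@56: d [8B, align 8] → 64
@64: m11 [24B, align 8] → 88
within Info: dst at 0
64 + 0 = 64

64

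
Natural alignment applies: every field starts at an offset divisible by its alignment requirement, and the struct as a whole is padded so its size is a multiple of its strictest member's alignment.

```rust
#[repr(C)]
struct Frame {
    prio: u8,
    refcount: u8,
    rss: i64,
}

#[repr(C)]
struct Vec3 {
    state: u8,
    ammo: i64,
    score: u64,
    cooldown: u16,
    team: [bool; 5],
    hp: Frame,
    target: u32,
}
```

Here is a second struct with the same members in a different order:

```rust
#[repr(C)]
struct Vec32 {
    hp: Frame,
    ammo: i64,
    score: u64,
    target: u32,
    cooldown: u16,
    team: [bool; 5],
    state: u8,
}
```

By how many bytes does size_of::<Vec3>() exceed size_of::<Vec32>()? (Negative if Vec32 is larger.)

8

Frame: @0: prio [1B, align 1] → 1; @1: refcount [1B, align 1] → 2; +6 pad (align 8); @8: rss [8B, align 8] → 16; size 16, align 8
@0: state [1B, align 1] → 1
+7 pad (align 8)
@8: ammo [8B, align 8] → 16
@16: score [8B, align 8] → 24
@24: cooldown [2B, align 2] → 26
@26: team [5B, align 1] → 31
+1 pad (align 8)
@32: hp [16B, align 8] → 48
@48: target [4B, align 4] → 52
+4 tail pad (align 8)
size 56, align 8
— Vec32 —
@0: hp [16B, align 8] → 16
@16: ammo [8B, align 8] → 24
@24: score [8B, align 8] → 32
@32: target [4B, align 4] → 36
@36: cooldown [2B, align 2] → 38
@38: team [5B, align 1] → 43
@43: state [1B, align 1] → 44
+4 tail pad (align 8)
size 48, align 8
56 − 48 = 8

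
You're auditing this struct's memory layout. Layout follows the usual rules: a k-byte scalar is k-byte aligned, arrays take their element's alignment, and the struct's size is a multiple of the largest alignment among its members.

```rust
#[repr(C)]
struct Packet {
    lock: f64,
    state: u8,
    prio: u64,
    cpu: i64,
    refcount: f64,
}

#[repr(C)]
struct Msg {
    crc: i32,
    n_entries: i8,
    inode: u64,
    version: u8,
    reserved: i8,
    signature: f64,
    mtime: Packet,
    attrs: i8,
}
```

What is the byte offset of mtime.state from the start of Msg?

Packet: 0..8  lock  (8B, 8-aligned); 8..9  state  (1B, 1-aligned); 9..16  -- padding (7B); 16..24  prio  (8B, 8-aligned); 24..32  cpu  (8B, 8-aligned); 32..40  refcount  (8B, 8-aligned); sizeof = 40, alignof = 8
0..4  crc  (4B, 4-aligned)
4..5  n_entries  (1B, 1-aligned)
5..8  -- padding (3B)
8..16  inode  (8B, 8-aligned)
16..17  version  (1B, 1-aligned)
17..18  reserved  (1B, 1-aligned)
18..24  -- padding (6B)
24..32  signature  (8B, 8-aligned)
32..72  mtime  (40B, 8-aligned)
within Packet: state at 8
32 + 8 = 40

40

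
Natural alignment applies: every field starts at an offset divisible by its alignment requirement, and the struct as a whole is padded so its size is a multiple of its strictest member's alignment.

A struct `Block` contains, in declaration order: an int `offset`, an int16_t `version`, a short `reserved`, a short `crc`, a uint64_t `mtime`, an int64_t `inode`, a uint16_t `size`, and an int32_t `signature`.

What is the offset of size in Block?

@0: offset [4B, align 4] → 4
@4: version [2B, align 2] → 6
@6: reserved [2B, align 2] → 8
@8: crc [2B, align 2] → 10
+6 pad (align 8)
@16: mtime [8B, align 8] → 24
@24: inode [8B, align 8] → 32
@32: size [2B, align 2] → 34

32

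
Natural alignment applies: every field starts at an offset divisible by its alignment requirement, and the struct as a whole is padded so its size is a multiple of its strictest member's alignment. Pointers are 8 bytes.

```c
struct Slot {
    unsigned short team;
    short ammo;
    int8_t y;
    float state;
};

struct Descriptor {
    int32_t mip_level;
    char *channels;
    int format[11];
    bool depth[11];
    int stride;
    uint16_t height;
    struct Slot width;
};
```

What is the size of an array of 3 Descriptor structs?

288

Slot: 0..2  team  (2B, 2-aligned); 2..4  ammo  (2B, 2-aligned); 4..5  y  (1B, 1-aligned); 5..8  -- padding (3B); 8..12  state  (4B, 4-aligned); sizeof = 12, alignof = 4
0..4  mip_level  (4B, 4-aligned)
4..8  -- padding (4B)
8..16  channels  (8B, 8-aligned)
16..60  format  (44B, 4-aligned)
60..71  depth  (11B, 1-aligned)
71..72  -- padding (1B)
72..76  stride  (4B, 4-aligned)
76..78  height  (2B, 2-aligned)
78..80  -- padding (2B)
80..92  width  (12B, 4-aligned)
92..96  -- tail padding (4B)
sizeof = 96, alignof = 8
array of 3: 3 × 96 = 288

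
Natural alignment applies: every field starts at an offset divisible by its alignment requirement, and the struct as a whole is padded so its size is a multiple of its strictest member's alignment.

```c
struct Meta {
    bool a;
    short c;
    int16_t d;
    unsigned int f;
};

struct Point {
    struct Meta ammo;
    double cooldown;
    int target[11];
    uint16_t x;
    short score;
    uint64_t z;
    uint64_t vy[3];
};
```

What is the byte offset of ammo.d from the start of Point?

4

Meta: 0..1  a  (1B, 1-aligned); 1..2  -- padding (1B); 2..4  c  (2B, 2-aligned); 4..6  d  (2B, 2-aligned); 6..8  -- padding (2B); 8..12  f  (4B, 4-aligned); sizeof = 12, alignof = 4
0..12  ammo  (12B, 4-aligned)
within Meta: d at 4
0 + 4 = 4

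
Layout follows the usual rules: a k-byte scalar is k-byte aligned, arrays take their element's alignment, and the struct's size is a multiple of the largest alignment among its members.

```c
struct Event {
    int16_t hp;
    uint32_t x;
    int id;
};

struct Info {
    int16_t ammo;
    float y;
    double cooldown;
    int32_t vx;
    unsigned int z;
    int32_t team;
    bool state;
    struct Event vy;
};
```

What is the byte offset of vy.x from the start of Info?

36

Event: hp at 0 (size 2, align 2) → ends 2; pad 2 to align 4 for x; x at 4 (size 4, align 4) → ends 8; id at 8 (size 4, align 4) → ends 12; total 12 bytes, alignment 4
ammo at 0 (size 2, align 2) → ends 2
pad 2 to align 4 for y
y at 4 (size 4, align 4) → ends 8
cooldown at 8 (size 8, align 8) → ends 16
vx at 16 (size 4, align 4) → ends 20
z at 20 (size 4, align 4) → ends 24
team at 24 (size 4, align 4) → ends 28
state at 28 (size 1, align 1) → ends 29
pad 3 to align 4 for vy
vy at 32 (size 12, align 4) → ends 44
within Event: x at 4
32 + 4 = 36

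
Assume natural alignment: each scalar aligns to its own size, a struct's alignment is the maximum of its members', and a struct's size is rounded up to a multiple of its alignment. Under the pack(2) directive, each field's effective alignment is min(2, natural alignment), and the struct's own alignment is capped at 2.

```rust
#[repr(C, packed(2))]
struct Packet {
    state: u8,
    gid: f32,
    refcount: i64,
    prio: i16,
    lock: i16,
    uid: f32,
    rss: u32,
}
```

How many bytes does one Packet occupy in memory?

26

state at 0 (size 1, align 1) → ends 1
pad 1 to align 2 for gid
gid at 2 (size 4, align 2) → ends 6
refcount at 6 (size 8, align 2) → ends 14
prio at 14 (size 2, align 2) → ends 16
lock at 16 (size 2, align 2) → ends 18
uid at 18 (size 4, align 2) → ends 22
rss at 22 (size 4, align 2) → ends 26
total 26 bytes, alignment 2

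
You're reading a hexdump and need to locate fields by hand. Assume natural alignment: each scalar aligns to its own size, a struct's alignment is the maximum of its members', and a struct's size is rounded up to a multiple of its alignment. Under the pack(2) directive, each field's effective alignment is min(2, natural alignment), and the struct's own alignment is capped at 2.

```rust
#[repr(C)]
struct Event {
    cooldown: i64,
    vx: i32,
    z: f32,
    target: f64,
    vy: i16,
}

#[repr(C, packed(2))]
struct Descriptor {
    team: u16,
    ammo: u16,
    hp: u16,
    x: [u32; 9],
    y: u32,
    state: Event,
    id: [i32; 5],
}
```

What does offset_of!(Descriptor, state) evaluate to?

Event: 0..8  cooldown  (8B, 8-aligned); 8..12  vx  (4B, 4-aligned); 12..16  z  (4B, 4-aligned); 16..24  target  (8B, 8-aligned); 24..26  vy  (2B, 2-aligned); 26..32  -- tail padding (6B); sizeof = 32, alignof = 8
0..2  team  (2B, 2-aligned)
2..4  ammo  (2B, 2-aligned)
4..6  hp  (2B, 2-aligned)
6..42  x  (36B, 2-aligned)
42..46  y  (4B, 2-aligned)
46..78  state  (32B, 2-aligned)

46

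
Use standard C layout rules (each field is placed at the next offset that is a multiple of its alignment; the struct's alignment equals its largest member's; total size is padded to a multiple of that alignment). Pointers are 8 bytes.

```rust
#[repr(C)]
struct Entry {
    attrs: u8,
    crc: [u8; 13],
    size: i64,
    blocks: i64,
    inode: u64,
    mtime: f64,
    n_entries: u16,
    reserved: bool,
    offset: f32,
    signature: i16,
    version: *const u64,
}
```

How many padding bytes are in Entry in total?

9

0..1  attrs  (1B, 1-aligned)
1..14  crc  (13B, 1-aligned)
14..16  -- padding (2B)
16..24  size  (8B, 8-aligned)
24..32  blocks  (8B, 8-aligned)
32..40  inode  (8B, 8-aligned)
40..48  mtime  (8B, 8-aligned)
48..50  n_entries  (2B, 2-aligned)
50..51  reserved  (1B, 1-aligned)
51..52  -- padding (1B)
52..56  offset  (4B, 4-aligned)
56..58  signature  (2B, 2-aligned)
58..64  -- padding (6B)
64..72  version  (8B, 8-aligned)
sizeof = 72, alignof = 8
data bytes 63, size 72 → padding 9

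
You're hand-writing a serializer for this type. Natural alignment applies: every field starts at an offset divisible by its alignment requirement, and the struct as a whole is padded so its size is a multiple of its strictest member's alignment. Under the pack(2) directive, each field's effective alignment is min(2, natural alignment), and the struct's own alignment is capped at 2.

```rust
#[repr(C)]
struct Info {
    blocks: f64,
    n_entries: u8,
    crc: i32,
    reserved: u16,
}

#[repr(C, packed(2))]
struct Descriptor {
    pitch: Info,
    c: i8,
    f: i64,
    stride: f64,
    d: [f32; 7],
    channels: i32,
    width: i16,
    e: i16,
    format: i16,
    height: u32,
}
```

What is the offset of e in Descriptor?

76

Info: 0..8  blocks  (8B, 8-aligned); 8..9  n_entries  (1B, 1-aligned); 9..12  -- padding (3B); 12..16  crc  (4B, 4-aligned); 16..18  reserved  (2B, 2-aligned); 18..24  -- tail padding (6B); sizeof = 24, alignof = 8
0..24  pitch  (24B, 2-aligned)
24..25  c  (1B, 1-aligned)
25..26  -- padding (1B)
26..34  f  (8B, 2-aligned)
34..42  stride  (8B, 2-aligned)
42..70  d  (28B, 2-aligned)
70..74  channels  (4B, 2-aligned)
74..76  width  (2B, 2-aligned)
76..78  e  (2B, 2-aligned)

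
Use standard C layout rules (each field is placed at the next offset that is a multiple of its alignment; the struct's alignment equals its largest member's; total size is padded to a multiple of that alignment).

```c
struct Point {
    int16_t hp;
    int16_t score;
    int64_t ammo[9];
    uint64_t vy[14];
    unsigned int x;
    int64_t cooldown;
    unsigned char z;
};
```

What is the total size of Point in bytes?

216

hp at 0 (size 2, align 2) → ends 2
score at 2 (size 2, align 2) → ends 4
pad 4 to align 8 for ammo
ammo at 8 (size 72, align 8) → ends 80
vy at 80 (size 112, align 8) → ends 192
x at 192 (size 4, align 4) → ends 196
pad 4 to align 8 for cooldown
cooldown at 200 (size 8, align 8) → ends 208
z at 208 (size 1, align 1) → ends 209
tail pad 7 to reach multiple of 8
total 216 bytes, alignment 8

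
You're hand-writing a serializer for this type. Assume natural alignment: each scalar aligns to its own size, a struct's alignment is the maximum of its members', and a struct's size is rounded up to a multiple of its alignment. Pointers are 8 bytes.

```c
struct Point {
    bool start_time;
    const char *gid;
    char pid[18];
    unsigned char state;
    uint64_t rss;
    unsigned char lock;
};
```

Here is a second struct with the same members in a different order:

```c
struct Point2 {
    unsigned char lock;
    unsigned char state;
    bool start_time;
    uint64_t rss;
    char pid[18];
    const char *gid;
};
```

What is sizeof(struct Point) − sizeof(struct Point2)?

8

start_time at 0 (size 1, align 1) → ends 1
pad 7 to align 8 for gid
gid at 8 (size 8, align 8) → ends 16
pid at 16 (size 18, align 1) → ends 34
state at 34 (size 1, align 1) → ends 35
pad 5 to align 8 for rss
rss at 40 (size 8, align 8) → ends 48
lock at 48 (size 1, align 1) → ends 49
tail pad 7 to reach multiple of 8
total 56 bytes, alignment 8
— Point2 —
lock at 0 (size 1, align 1) → ends 1
state at 1 (size 1, align 1) → ends 2
start_time at 2 (size 1, align 1) → ends 3
pad 5 to align 8 for rss
rss at 8 (size 8, align 8) → ends 16
pid at 16 (size 18, align 1) → ends 34
pad 6 to align 8 for gid
gid at 40 (size 8, align 8) → ends 48
total 48 bytes, alignment 8
56 − 48 = 8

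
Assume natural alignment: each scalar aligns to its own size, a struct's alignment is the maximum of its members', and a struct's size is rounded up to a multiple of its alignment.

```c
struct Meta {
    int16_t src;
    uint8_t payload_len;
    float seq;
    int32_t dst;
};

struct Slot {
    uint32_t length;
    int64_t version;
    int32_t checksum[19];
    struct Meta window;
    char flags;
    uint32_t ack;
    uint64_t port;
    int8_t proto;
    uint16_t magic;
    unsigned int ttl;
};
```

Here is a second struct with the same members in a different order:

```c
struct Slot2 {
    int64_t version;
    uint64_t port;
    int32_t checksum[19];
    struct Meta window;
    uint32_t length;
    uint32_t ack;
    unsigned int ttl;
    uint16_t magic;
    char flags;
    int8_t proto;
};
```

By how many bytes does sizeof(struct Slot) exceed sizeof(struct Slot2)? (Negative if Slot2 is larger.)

Meta: 0..2  src  (2B, 2-aligned); 2..3  payload_len  (1B, 1-aligned); 3..4  -- padding (1B); 4..8  seq  (4B, 4-aligned); 8..12  dst  (4B, 4-aligned); sizeof = 12, alignof = 4
0..4  length  (4B, 4-aligned)
4..8  -- padding (4B)
8..16  version  (8B, 8-aligned)
16..92  checksum  (76B, 4-aligned)
92..104  window  (12B, 4-aligned)
104..105  flags  (1B, 1-aligned)
105..108  -- padding (3B)
108..112  ack  (4B, 4-aligned)
112..120  port  (8B, 8-aligned)
120..121  proto  (1B, 1-aligned)
121..122  -- padding (1B)
122..124  magic  (2B, 2-aligned)
124..128  ttl  (4B, 4-aligned)
sizeof = 128, alignof = 8
— Slot2 —
0..8  version  (8B, 8-aligned)
8..16  port  (8B, 8-aligned)
16..92  checksum  (76B, 4-aligned)
92..104  window  (12B, 4-aligned)
104..108  length  (4B, 4-aligned)
108..112  ack  (4B, 4-aligned)
112..116  ttl  (4B, 4-aligned)
116..118  magic  (2B, 2-aligned)
118..119  flags  (1B, 1-aligned)
119..120  proto  (1B, 1-aligned)
sizeof = 120, alignof = 8
128 − 120 = 8

8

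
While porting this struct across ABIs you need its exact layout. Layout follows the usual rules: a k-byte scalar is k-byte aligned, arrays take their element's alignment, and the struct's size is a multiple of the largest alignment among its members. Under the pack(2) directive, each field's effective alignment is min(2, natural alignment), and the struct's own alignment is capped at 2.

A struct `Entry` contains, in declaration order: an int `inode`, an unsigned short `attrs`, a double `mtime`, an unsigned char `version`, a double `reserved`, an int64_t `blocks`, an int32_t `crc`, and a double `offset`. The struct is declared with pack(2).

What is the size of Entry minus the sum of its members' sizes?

@0: inode [4B, align 2] → 4
@4: attrs [2B, align 2] → 6
@6: mtime [8B, align 2] → 14
@14: version [1B, align 1] → 15
+1 pad (align 2)
@16: reserved [8B, align 2] → 24
@24: blocks [8B, align 2] → 32
@32: crc [4B, align 2] → 36
@36: offset [8B, align 2] → 44
size 44, align 2
data bytes 43, size 44 → padding 1

1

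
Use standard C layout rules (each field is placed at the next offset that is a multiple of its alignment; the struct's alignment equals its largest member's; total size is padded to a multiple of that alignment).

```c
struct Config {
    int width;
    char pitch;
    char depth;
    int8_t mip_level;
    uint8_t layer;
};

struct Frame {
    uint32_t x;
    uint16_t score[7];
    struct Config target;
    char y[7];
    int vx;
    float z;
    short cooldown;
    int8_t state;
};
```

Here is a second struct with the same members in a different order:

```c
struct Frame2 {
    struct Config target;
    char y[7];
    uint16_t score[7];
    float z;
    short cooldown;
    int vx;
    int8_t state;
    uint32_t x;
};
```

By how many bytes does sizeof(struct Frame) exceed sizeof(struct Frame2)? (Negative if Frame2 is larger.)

Config: width at 0 (size 4, align 4) → ends 4; pitch at 4 (size 1, align 1) → ends 5; depth at 5 (size 1, align 1) → ends 6; mip_level at 6 (size 1, align 1) → ends 7; layer at 7 (size 1, align 1) → ends 8; total 8 bytes, alignment 4
x at 0 (size 4, align 4) → ends 4
score at 4 (size 14, align 2) → ends 18
pad 2 to align 4 for target
target at 20 (size 8, align 4) → ends 28
y at 28 (size 7, align 1) → ends 35
pad 1 to align 4 for vx
vx at 36 (size 4, align 4) → ends 40
z at 40 (size 4, align 4) → ends 44
cooldown at 44 (size 2, align 2) → ends 46
state at 46 (size 1, align 1) → ends 47
tail pad 1 to reach multiple of 4
total 48 bytes, alignment 4
— Frame2 —
target at 0 (size 8, align 4) → ends 8
y at 8 (size 7, align 1) → ends 15
pad 1 to align 2 for score
score at 16 (size 14, align 2) → ends 30
pad 2 to align 4 for z
z at 32 (size 4, align 4) → ends 36
cooldown at 36 (size 2, align 2) → ends 38
pad 2 to align 4 for vx
vx at 40 (size 4, align 4) → ends 44
state at 44 (size 1, align 1) → ends 45
pad 3 to align 4 for x
x at 48 (size 4, align 4) → ends 52
total 52 bytes, alignment 4
48 − 52 = -4

-4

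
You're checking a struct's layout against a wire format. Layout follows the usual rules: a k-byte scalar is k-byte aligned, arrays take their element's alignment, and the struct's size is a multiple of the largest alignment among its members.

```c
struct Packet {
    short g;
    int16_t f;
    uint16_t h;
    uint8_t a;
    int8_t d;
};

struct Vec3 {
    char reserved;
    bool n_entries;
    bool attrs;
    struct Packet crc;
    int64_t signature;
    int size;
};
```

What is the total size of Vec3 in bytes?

32 bytes

Packet: g at 0 (size 2, align 2) → ends 2; f at 2 (size 2, align 2) → ends 4; h at 4 (size 2, align 2) → ends 6; a at 6 (size 1, align 1) → ends 7; d at 7 (size 1, align 1) → ends 8; total 8 bytes, alignment 2
reserved at 0 (size 1, align 1) → ends 1
n_entries at 1 (size 1, align 1) → ends 2
attrs at 2 (size 1, align 1) → ends 3
pad 1 to align 2 for crc
crc at 4 (size 8, align 2) → ends 12
pad 4 to align 8 for signature
signature at 16 (size 8, align 8) → ends 24
size at 24 (size 4, align 4) → ends 28
tail pad 4 to reach multiple of 8
total 32 bytes, alignment 8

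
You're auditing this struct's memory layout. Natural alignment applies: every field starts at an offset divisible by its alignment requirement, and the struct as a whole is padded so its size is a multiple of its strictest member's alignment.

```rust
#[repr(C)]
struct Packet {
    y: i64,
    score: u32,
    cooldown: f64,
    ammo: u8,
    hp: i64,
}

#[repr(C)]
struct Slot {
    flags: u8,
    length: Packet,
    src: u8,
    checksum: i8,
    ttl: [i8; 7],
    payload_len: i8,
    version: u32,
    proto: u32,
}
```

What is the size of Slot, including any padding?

Packet: 0..8  y  (8B, 8-aligned); 8..12  score  (4B, 4-aligned); 12..16  -- padding (4B); 16..24  cooldown  (8B, 8-aligned); 24..25  ammo  (1B, 1-aligned); 25..32  -- padding (7B); 32..40  hp  (8B, 8-aligned); sizeof = 40, alignof = 8
0..1  flags  (1B, 1-aligned)
1..8  -- padding (7B)
8..48  length  (40B, 8-aligned)
48..49  src  (1B, 1-aligned)
49..50  checksum  (1B, 1-aligned)
50..57  ttl  (7B, 1-aligned)
57..58  payload_len  (1B, 1-aligned)
58..60  -- padding (2B)
60..64  version  (4B, 4-aligned)
64..68  proto  (4B, 4-aligned)
68..72  -- tail padding (4B)
sizeof = 72, alignof = 8

72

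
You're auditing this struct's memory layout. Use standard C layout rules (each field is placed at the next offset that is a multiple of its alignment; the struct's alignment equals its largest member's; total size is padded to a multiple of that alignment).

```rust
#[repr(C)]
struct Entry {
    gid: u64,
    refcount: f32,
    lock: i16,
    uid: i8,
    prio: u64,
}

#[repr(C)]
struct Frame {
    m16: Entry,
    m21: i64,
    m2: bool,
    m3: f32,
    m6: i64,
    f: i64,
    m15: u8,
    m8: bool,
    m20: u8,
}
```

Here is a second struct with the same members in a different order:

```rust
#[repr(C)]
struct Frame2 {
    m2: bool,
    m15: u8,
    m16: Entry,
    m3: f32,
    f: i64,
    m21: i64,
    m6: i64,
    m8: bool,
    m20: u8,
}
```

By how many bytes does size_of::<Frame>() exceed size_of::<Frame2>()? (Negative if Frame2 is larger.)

-8

Entry: @0: gid [8B, align 8] → 8; @8: refcount [4B, align 4] → 12; @12: lock [2B, align 2] → 14; @14: uid [1B, align 1] → 15; +1 pad (align 8); @16: prio [8B, align 8] → 24; size 24, align 8
@0: m16 [24B, align 8] → 24
@24: m21 [8B, align 8] → 32
@32: m2 [1B, align 1] → 33
+3 pad (align 4)
@36: m3 [4B, align 4] → 40
@40: m6 [8B, align 8] → 48
@48: f [8B, align 8] → 56
@56: m15 [1B, align 1] → 57
@57: m8 [1B, align 1] → 58
@58: m20 [1B, align 1] → 59
+5 tail pad (align 8)
size 64, align 8
— Frame2 —
@0: m2 [1B, align 1] → 1
@1: m15 [1B, align 1] → 2
+6 pad (align 8)
@8: m16 [24B, align 8] → 32
@32: m3 [4B, align 4] → 36
+4 pad (align 8)
@40: f [8B, align 8] → 48
@48: m21 [8B, align 8] → 56
@56: m6 [8B, align 8] → 64
@64: m8 [1B, align 1] → 65
@65: m20 [1B, align 1] → 66
+6 tail pad (align 8)
size 72, align 8
64 − 72 = -8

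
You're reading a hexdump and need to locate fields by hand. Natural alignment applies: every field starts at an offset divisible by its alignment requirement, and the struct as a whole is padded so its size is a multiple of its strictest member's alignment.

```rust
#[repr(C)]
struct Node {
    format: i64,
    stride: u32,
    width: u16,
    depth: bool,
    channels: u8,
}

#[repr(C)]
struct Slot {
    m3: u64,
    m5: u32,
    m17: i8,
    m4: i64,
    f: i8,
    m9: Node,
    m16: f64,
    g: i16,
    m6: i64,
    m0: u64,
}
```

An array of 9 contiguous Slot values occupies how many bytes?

Node: 0..8  format  (8B, 8-aligned); 8..12  stride  (4B, 4-aligned); 12..14  width  (2B, 2-aligned); 14..15  depth  (1B, 1-aligned); 15..16  channels  (1B, 1-aligned); sizeof = 16, alignof = 8
0..8  m3  (8B, 8-aligned)
8..12  m5  (4B, 4-aligned)
12..13  m17  (1B, 1-aligned)
13..16  -- padding (3B)
16..24  m4  (8B, 8-aligned)
24..25  f  (1B, 1-aligned)
25..32  -- padding (7B)
32..48  m9  (16B, 8-aligned)
48..56  m16  (8B, 8-aligned)
56..58  g  (2B, 2-aligned)
58..64  -- padding (6B)
64..72  m6  (8B, 8-aligned)
72..80  m0  (8B, 8-aligned)
sizeof = 80, alignof = 8
array of 9: 9 × 80 = 720

720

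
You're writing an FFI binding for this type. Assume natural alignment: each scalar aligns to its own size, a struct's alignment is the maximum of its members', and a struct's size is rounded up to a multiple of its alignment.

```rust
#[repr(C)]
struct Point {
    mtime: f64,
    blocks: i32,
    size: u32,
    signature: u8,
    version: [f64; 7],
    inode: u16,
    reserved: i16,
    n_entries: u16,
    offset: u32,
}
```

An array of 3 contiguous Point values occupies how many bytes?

mtime at 0 (size 8, align 8) → ends 8
blocks at 8 (size 4, align 4) → ends 12
size at 12 (size 4, align 4) → ends 16
signature at 16 (size 1, align 1) → ends 17
pad 7 to align 8 for version
version at 24 (size 56, align 8) → ends 80
inode at 80 (size 2, align 2) → ends 82
reserved at 82 (size 2, align 2) → ends 84
n_entries at 84 (size 2, align 2) → ends 86
pad 2 to align 4 for offset
offset at 88 (size 4, align 4) → ends 92
tail pad 4 to reach multiple of 8
total 96 bytes, alignment 8
array of 3: 3 × 96 = 288

288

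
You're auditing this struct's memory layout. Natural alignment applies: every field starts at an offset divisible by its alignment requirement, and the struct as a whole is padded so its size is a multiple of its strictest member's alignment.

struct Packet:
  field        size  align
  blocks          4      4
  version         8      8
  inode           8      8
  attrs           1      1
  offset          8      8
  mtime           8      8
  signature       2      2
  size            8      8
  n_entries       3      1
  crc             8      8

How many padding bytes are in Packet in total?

blocks at 0 (size 4, align 4) → ends 4
pad 4 to align 8 for version
version at 8 (size 8, align 8) → ends 16
inode at 16 (size 8, align 8) → ends 24
attrs at 24 (size 1, align 1) → ends 25
pad 7 to align 8 for offset
offset at 32 (size 8, align 8) → ends 40
mtime at 40 (size 8, align 8) → ends 48
signature at 48 (size 2, align 2) → ends 50
pad 6 to align 8 for size
size at 56 (size 8, align 8) → ends 64
n_entries at 64 (size 3, align 1) → ends 67
pad 5 to align 8 for crc
crc at 72 (size 8, align 8) → ends 80
total 80 bytes, alignment 8
data bytes 58, size 80 → padding 22

22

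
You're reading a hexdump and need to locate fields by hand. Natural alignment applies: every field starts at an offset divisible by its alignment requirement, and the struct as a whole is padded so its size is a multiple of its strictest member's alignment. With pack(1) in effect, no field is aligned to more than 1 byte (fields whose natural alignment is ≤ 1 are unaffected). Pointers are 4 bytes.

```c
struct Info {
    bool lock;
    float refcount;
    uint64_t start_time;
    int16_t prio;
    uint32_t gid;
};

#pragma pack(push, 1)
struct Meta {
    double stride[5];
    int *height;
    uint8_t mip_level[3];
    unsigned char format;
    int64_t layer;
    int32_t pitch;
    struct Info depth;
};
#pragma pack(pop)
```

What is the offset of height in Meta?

Info: 0..1  lock  (1B, 1-aligned); 1..4  -- padding (3B); 4..8  refcount  (4B, 4-aligned); 8..16  start_time  (8B, 8-aligned); 16..18  prio  (2B, 2-aligned); 18..20  -- padding (2B); 20..24  gid  (4B, 4-aligned); sizeof = 24, alignof = 8
0..40  stride  (40B, 1-aligned)
40..44  height  (4B, 1-aligned)

40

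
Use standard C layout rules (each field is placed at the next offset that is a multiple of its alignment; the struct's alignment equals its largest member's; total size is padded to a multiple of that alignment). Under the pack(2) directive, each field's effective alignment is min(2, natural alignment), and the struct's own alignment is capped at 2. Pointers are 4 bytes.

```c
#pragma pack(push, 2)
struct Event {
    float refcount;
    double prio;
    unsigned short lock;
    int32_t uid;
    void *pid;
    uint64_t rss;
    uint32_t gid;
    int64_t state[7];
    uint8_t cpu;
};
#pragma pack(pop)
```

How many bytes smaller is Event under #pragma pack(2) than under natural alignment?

natural layout:
  refcount at 0 (size 4, align 4) → ends 4
  pad 4 to align 8 for prio
  prio at 8 (size 8, align 8) → ends 16
  lock at 16 (size 2, align 2) → ends 18
  pad 2 to align 4 for uid
  uid at 20 (size 4, align 4) → ends 24
  pid at 24 (size 4, align 4) → ends 28
  pad 4 to align 8 for rss
  rss at 32 (size 8, align 8) → ends 40
  gid at 40 (size 4, align 4) → ends 44
  pad 4 to align 8 for state
  state at 48 (size 56, align 8) → ends 104
  cpu at 104 (size 1, align 1) → ends 105
  tail pad 7 to reach multiple of 8
  total 112 bytes, alignment 8
packed(2) layout:
  refcount at 0 (size 4, align 2) → ends 4
  prio at 4 (size 8, align 2) → ends 12
  lock at 12 (size 2, align 2) → ends 14
  uid at 14 (size 4, align 2) → ends 18
  pid at 18 (size 4, align 2) → ends 22
  rss at 22 (size 8, align 2) → ends 30
  gid at 30 (size 4, align 2) → ends 34
  state at 34 (size 56, align 2) → ends 90
  cpu at 90 (size 1, align 1) → ends 91
  tail pad 1 to reach multiple of 2
  total 92 bytes, alignment 2
112 − 92 = 20

20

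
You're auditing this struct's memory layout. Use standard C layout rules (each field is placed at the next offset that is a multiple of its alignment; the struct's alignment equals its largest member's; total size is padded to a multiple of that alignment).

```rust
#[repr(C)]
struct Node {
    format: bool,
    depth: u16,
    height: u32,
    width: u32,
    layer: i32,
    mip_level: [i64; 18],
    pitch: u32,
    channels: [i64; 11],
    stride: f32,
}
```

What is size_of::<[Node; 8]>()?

0..1  format  (1B, 1-aligned)
1..2  -- padding (1B)
2..4  depth  (2B, 2-aligned)
4..8  height  (4B, 4-aligned)
8..12  width  (4B, 4-aligned)
12..16  layer  (4B, 4-aligned)
16..160  mip_level  (144B, 8-aligned)
160..164  pitch  (4B, 4-aligned)
164..168  -- padding (4B)
168..256  channels  (88B, 8-aligned)
256..260  stride  (4B, 4-aligned)
260..264  -- tail padding (4B)
sizeof = 264, alignof = 8
array of 8: 8 × 264 = 2112

2112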